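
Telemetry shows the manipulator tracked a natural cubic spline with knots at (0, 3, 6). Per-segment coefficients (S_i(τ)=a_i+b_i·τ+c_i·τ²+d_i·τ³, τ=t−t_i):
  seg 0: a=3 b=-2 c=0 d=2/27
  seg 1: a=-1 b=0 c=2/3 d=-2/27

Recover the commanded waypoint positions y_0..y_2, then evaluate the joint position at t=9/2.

y_0=3 y_1=-1 y_2=3
S(9/2) = 1/4

y_0 = S_0(0) = a_0 = 3
y_1 = S_1(0) = a_1 = -1
y_2 = S_1(3) = 3
t_q=9/2 is in segment 1 (τ=3/2); S_1(τ)=1/4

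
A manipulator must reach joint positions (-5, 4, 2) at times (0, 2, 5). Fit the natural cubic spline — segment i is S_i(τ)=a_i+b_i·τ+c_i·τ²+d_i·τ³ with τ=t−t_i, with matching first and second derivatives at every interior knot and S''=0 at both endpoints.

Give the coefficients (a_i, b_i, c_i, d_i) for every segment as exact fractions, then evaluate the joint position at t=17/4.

  seg 0: a=-5 b=83/15 c=0 d=-31/120
  seg 1: a=4 b=73/30 c=-31/20 d=31/180
S(17/4) = 919/256

Δ: Δ0=9/2, Δ1=-2/3
row 1: diag=10, rhs=-31; c'=3/10, d'=-31/10
back: M1=-31/10
M: M0=0, M1=-31/10, M2=0
seg 0: a=-5, c=M0/2=0, d=(M1−M0)/(6·2)=-31/120, b=Δ0−h0·(2M0+M1)/6=83/15
seg 1: a=4, c=M1/2=-31/20, d=(M2−M1)/(6·3)=31/180, b=Δ1−h1·(2M1+M2)/6=73/30
t_q=17/4 → seg 1, τ=9/4; S=4+73/30·τ+-31/20·τ²+31/180·τ³=919/256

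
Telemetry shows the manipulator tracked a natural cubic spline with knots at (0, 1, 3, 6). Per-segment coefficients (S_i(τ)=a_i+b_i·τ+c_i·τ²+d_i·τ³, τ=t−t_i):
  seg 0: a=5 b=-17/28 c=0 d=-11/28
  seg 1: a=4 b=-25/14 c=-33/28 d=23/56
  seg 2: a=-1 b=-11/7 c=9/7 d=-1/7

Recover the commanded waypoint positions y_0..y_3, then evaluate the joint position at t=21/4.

y_0 = S_0(0) = a_0 = 5
y_1 = S_1(0) = a_1 = 4
y_2 = S_2(0) = a_2 = -1
y_3 = S_2(3) = 2
t_q=21/4 is in segment 2 (τ=9/4); S_2(τ)=155/448

y_0=5 y_1=4 y_2=-1 y_3=2
S(21/4) = 155/448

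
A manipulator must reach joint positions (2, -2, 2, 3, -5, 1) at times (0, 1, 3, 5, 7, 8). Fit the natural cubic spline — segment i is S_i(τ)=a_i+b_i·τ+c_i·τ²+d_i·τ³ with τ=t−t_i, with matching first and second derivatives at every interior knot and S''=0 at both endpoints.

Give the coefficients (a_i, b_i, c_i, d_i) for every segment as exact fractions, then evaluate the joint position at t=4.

  seg 0: a=2 b=-1135/224 c=0 d=239/224
  seg 1: a=-2 b=-209/112 c=717/224 d=-71/112
  seg 2: a=2 b=373/112 c=-135/224 d=-13/32
  seg 3: a=3 b=-443/112 c=-681/224 d=169/112
  seg 4: a=-5 b=223/112 c=1347/224 d=-449/224
S(4) = 121/28

Δ: Δ0=-4, Δ1=2, Δ2=1/2, Δ3=-4, Δ4=6
row 1: diag=6, rhs=36; c'=1/3, d'=6
row 2: denom=8−2·1/3=22/3; d'=(-9−2·6)/(22/3)=-63/22
row 3: denom=8−2·3/11=82/11; d'=(-27−2·-63/22)/(82/11)=-117/41
row 4: denom=6−2·11/41=224/41; d'=(60−2·-117/41)/(224/41)=1347/112
back: M4=1347/112
back: M3=-117/41−11/41·1347/112=-681/112
back: M2=-63/22−3/11·-681/112=-135/112
back: M1=6−1/3·-135/112=717/112
M: M0=0, M1=717/112, M2=-135/112, M3=-681/112, M4=1347/112, M5=0
seg 0: a=2, c=M0/2=0, d=(M1−M0)/(6·1)=239/224, b=Δ0−h0·(2M0+M1)/6=-1135/224
seg 1: a=-2, c=M1/2=717/224, d=(M2−M1)/(6·2)=-71/112, b=Δ1−h1·(2M1+M2)/6=-209/112
seg 2: a=2, c=M2/2=-135/224, d=(M3−M2)/(6·2)=-13/32, b=Δ2−h2·(2M2+M3)/6=373/112
seg 3: a=3, c=M3/2=-681/224, d=(M4−M3)/(6·2)=169/112, b=Δ3−h3·(2M3+M4)/6=-443/112
seg 4: a=-5, c=M4/2=1347/224, d=(M5−M4)/(6·1)=-449/224, b=Δ4−h4·(2M4+M5)/6=223/112
t_q=4 → seg 2, τ=1; S=2+373/112·τ+-135/224·τ²+-13/32·τ³=121/28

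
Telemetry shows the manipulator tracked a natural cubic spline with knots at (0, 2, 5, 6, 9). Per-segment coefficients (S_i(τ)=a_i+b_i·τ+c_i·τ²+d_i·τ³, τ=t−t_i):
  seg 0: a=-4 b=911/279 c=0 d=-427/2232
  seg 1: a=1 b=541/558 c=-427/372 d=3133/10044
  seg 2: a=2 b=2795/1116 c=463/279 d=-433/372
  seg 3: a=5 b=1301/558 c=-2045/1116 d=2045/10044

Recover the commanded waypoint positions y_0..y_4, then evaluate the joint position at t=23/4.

y_0 = S_0(0) = a_0 = -4
y_1 = S_1(0) = a_1 = 1
y_2 = S_2(0) = a_2 = 2
y_3 = S_3(0) = a_3 = 5
y_4 = S_3(3) = 1
t_q=23/4 is in segment 2 (τ=3/4); S_2(τ)=102869/23808

y_0=-4 y_1=1 y_2=2 y_3=5 y_4=1
S(23/4) = 102869/23808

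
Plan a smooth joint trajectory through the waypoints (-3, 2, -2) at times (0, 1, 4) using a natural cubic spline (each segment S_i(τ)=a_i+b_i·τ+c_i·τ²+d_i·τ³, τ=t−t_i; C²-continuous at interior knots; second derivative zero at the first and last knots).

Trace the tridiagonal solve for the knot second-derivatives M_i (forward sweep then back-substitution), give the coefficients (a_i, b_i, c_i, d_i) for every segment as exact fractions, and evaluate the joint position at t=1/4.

  seg 0: a=-3 b=139/24 c=0 d=-19/24
  seg 1: a=2 b=41/12 c=-19/8 d=19/72
S(1/4) = -801/512

Δ: Δ0=5, Δ1=-4/3
row 1: diag=8, rhs=-38; c'=3/8, d'=-19/4
back: M1=-19/4
M: M0=0, M1=-19/4, M2=0
seg 0: a=-3, c=M0/2=0, d=(M1−M0)/(6·1)=-19/24, b=Δ0−h0·(2M0+M1)/6=139/24
seg 1: a=2, c=M1/2=-19/8, d=(M2−M1)/(6·3)=19/72, b=Δ1−h1·(2M1+M2)/6=41/12
t_q=1/4 → seg 0, τ=1/4; S=-3+139/24·τ+0·τ²+-19/24·τ³=-801/512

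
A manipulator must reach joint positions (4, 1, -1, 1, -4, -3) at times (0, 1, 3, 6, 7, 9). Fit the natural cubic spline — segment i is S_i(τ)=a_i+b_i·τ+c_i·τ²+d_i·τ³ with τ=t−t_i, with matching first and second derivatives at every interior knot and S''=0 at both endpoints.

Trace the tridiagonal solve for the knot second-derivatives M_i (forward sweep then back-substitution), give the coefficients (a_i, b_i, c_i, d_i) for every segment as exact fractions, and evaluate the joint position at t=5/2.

Δ: Δ0=-3, Δ1=-1, Δ2=2/3, Δ3=-5, Δ4=1/2
row 1: diag=6, rhs=12; c'=1/3, d'=2
row 2: denom=10−2·1/3=28/3; d'=(10−2·2)/(28/3)=9/14
row 3: denom=8−3·9/28=197/28; d'=(-34−3·9/14)/(197/28)=-1006/197
row 4: denom=6−1·28/197=1154/197; d'=(33−1·-1006/197)/(1154/197)=7507/1154
back: M4=7507/1154
back: M3=-1006/197−28/197·7507/1154=-3480/577
back: M2=9/14−9/28·-3480/577=2979/1154
back: M1=2−1/3·2979/1154=1315/1154
M: M0=0, M1=1315/1154, M2=2979/1154, M3=-3480/577, M4=7507/1154, M5=0
seg 0: a=4, c=M0/2=0, d=(M1−M0)/(6·1)=1315/6924, b=Δ0−h0·(2M0+M1)/6=-22087/6924
seg 1: a=1, c=M1/2=1315/2308, d=(M2−M1)/(6·2)=208/1731, b=Δ1−h1·(2M1+M2)/6=-9071/3462
seg 2: a=-1, c=M2/2=2979/2308, d=(M3−M2)/(6·3)=-3313/6924, b=Δ2−h2·(2M2+M3)/6=3811/3462
seg 3: a=1, c=M3/2=-1740/577, d=(M4−M3)/(6·1)=14467/6924, b=Δ3−h3·(2M3+M4)/6=-28207/6924
seg 4: a=-4, c=M4/2=7507/2308, d=(M5−M4)/(6·2)=-7507/13848, b=Δ4−h4·(2M4+M5)/6=-13283/3462
t_q=5/2 → seg 1, τ=3/2; S=1+-9071/3462·τ+1315/2308·τ²+208/1731·τ³=-11473/9232

  seg 0: a=4 b=-22087/6924 c=0 d=1315/6924
  seg 1: a=1 b=-9071/3462 c=1315/2308 d=208/1731
  seg 2: a=-1 b=3811/3462 c=2979/2308 d=-3313/6924
  seg 3: a=1 b=-28207/6924 c=-1740/577 d=14467/6924
  seg 4: a=-4 b=-13283/3462 c=7507/2308 d=-7507/13848
S(5/2) = -11473/9232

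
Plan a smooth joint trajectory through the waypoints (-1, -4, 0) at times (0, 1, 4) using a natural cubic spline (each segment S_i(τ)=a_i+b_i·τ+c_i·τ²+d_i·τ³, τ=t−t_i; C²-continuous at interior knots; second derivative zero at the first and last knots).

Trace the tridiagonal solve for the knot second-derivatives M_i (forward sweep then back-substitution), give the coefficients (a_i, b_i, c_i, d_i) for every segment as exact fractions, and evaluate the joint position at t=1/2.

  seg 0: a=-1 b=-85/24 c=0 d=13/24
  seg 1: a=-4 b=-23/12 c=13/8 d=-13/72
S(1/2) = -173/64

Δ: Δ0=-3, Δ1=4/3
row 1: diag=8, rhs=26; c'=3/8, d'=13/4
back: M1=13/4
M: M0=0, M1=13/4, M2=0
seg 0: a=-1, c=M0/2=0, d=(M1−M0)/(6·1)=13/24, b=Δ0−h0·(2M0+M1)/6=-85/24
seg 1: a=-4, c=M1/2=13/8, d=(M2−M1)/(6·3)=-13/72, b=Δ1−h1·(2M1+M2)/6=-23/12
t_q=1/2 → seg 0, τ=1/2; S=-1+-85/24·τ+0·τ²+13/24·τ³=-173/64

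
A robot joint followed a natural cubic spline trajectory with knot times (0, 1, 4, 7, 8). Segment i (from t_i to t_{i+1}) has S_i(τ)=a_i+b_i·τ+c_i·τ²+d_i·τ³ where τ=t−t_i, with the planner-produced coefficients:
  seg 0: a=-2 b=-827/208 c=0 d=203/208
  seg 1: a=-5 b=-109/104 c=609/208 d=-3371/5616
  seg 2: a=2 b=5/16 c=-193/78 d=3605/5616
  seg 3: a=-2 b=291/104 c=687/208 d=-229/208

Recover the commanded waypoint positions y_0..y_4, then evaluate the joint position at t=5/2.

y_0=-2 y_1=-5 y_2=2 y_3=-2 y_4=3
S(5/2) = -3345/1664

y_0 = S_0(0) = a_0 = -2
y_1 = S_1(0) = a_1 = -5
y_2 = S_2(0) = a_2 = 2
y_3 = S_3(0) = a_3 = -2
y_4 = S_3(1) = 3
t_q=5/2 is in segment 1 (τ=3/2); S_1(τ)=-3345/1664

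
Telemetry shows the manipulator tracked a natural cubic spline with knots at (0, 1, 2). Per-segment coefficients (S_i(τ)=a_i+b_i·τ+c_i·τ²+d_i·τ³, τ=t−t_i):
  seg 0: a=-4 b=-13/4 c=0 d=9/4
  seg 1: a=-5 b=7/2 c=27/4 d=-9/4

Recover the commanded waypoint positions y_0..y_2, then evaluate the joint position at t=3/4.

y_0 = S_0(0) = a_0 = -4
y_1 = S_1(0) = a_1 = -5
y_2 = S_1(1) = 3
t_q=3/4 is in segment 0 (τ=3/4); S_0(τ)=-1405/256

y_0=-4 y_1=-5 y_2=3
S(3/4) = -1405/256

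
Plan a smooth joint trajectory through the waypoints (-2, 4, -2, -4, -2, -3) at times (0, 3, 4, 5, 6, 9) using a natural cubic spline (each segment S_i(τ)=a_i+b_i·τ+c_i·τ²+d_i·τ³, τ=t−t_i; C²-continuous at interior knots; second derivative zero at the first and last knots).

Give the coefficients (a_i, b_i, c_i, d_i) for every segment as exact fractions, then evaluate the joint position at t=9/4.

Δ: Δ0=2, Δ1=-6, Δ2=-2, Δ3=2, Δ4=-1/3
row 1: diag=8, rhs=-48; c'=1/8, d'=-6
row 2: denom=4−1·1/8=31/8; d'=(24−1·-6)/(31/8)=240/31
row 3: denom=4−1·8/31=116/31; d'=(24−1·240/31)/(116/31)=126/29
row 4: denom=8−1·31/116=897/116; d'=(-14−1·126/29)/(897/116)=-2128/897
back: M4=-2128/897
back: M3=126/29−31/116·-2128/897=4466/897
back: M2=240/31−8/31·4466/897=5792/897
back: M1=-6−1/8·5792/897=-6106/897
M: M0=0, M1=-6106/897, M2=5792/897, M3=4466/897, M4=-2128/897, M5=0
seg 0: a=-2, c=M0/2=0, d=(M1−M0)/(6·3)=-3053/8073, b=Δ0−h0·(2M0+M1)/6=4847/897
seg 1: a=4, c=M1/2=-3053/897, d=(M2−M1)/(6·1)=661/299, b=Δ1−h1·(2M1+M2)/6=-4312/897
seg 2: a=-2, c=M2/2=2896/897, d=(M3−M2)/(6·1)=-17/69, b=Δ2−h2·(2M2+M3)/6=-4469/897
seg 3: a=-4, c=M3/2=2233/897, d=(M4−M3)/(6·1)=-1099/897, b=Δ3−h3·(2M3+M4)/6=220/299
seg 4: a=-2, c=M4/2=-1064/897, d=(M5−M4)/(6·3)=1064/8073, b=Δ4−h4·(2M4+M5)/6=1829/897
t_q=9/4 → seg 0, τ=9/4; S=-2+4847/897·τ+0·τ²+-3053/8073·τ³=111953/19136

  seg 0: a=-2 b=4847/897 c=0 d=-3053/8073
  seg 1: a=4 b=-4312/897 c=-3053/897 d=661/299
  seg 2: a=-2 b=-4469/897 c=2896/897 d=-17/69
  seg 3: a=-4 b=220/299 c=2233/897 d=-1099/897
  seg 4: a=-2 b=1829/897 c=-1064/897 d=1064/8073
S(9/4) = 111953/19136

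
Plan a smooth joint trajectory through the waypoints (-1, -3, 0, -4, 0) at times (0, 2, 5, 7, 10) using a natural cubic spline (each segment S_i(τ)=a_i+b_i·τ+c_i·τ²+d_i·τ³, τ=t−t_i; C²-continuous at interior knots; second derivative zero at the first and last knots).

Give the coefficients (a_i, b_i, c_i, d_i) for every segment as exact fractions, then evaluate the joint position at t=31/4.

Δ: Δ0=-1, Δ1=1, Δ2=-2, Δ3=4/3
row 1: diag=10, rhs=12; c'=3/10, d'=6/5
row 2: denom=10−3·3/10=91/10; d'=(-18−3·6/5)/(91/10)=-216/91
row 3: denom=10−2·20/91=870/91; d'=(20−2·-216/91)/(870/91)=1126/435
back: M3=1126/435
back: M2=-216/91−20/91·1126/435=-256/87
back: M1=6/5−3/10·-256/87=302/145
M: M0=0, M1=302/145, M2=-256/87, M3=1126/435, M4=0
seg 0: a=-1, c=M0/2=0, d=(M1−M0)/(6·2)=151/870, b=Δ0−h0·(2M0+M1)/6=-737/435
seg 1: a=-3, c=M1/2=151/145, d=(M2−M1)/(6·3)=-1093/3915, b=Δ1−h1·(2M1+M2)/6=169/435
seg 2: a=0, c=M2/2=-128/87, d=(M3−M2)/(6·2)=401/870, b=Δ2−h2·(2M2+M3)/6=-392/435
seg 3: a=-4, c=M3/2=563/435, d=(M4−M3)/(6·3)=-563/3915, b=Δ3−h3·(2M3+M4)/6=-182/145
t_q=31/4 → seg 3, τ=3/4; S=-4+-182/145·τ+563/435·τ²+-563/3915·τ³=-39663/9280

  seg 0: a=-1 b=-737/435 c=0 d=151/870
  seg 1: a=-3 b=169/435 c=151/145 d=-1093/3915
  seg 2: a=0 b=-392/435 c=-128/87 d=401/870
  seg 3: a=-4 b=-182/145 c=563/435 d=-563/3915
S(31/4) = -39663/9280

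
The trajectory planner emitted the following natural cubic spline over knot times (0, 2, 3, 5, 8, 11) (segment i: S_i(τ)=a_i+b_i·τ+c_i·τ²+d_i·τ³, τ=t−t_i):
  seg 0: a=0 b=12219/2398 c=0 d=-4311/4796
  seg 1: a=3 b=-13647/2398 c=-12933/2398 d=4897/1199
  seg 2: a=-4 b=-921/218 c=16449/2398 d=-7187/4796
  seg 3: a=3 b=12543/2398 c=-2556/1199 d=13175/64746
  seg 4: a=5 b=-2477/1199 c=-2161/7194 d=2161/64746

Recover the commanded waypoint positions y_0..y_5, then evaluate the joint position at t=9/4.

y_0 = S_0(0) = a_0 = 0
y_1 = S_1(0) = a_1 = 3
y_2 = S_2(0) = a_2 = -4
y_3 = S_3(0) = a_3 = 3
y_4 = S_4(0) = a_4 = 5
y_5 = S_4(3) = -3
t_q=9/4 is in segment 1 (τ=1/4); S_1(τ)=100063/76736

y_0=0 y_1=3 y_2=-4 y_3=3 y_4=5 y_5=-3
S(9/4) = 100063/76736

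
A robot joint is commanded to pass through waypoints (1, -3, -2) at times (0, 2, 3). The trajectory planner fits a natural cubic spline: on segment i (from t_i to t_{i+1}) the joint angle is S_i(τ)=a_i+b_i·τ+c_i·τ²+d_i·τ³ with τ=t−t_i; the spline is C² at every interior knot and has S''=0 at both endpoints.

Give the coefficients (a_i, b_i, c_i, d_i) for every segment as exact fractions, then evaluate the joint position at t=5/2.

  seg 0: a=1 b=-3 c=0 d=1/4
  seg 1: a=-3 b=0 c=3/2 d=-1/2
S(5/2) = -43/16

Δ: Δ0=-2, Δ1=1
row 1: diag=6, rhs=18; c'=1/6, d'=3
back: M1=3
M: M0=0, M1=3, M2=0
seg 0: a=1, c=M0/2=0, d=(M1−M0)/(6·2)=1/4, b=Δ0−h0·(2M0+M1)/6=-3
seg 1: a=-3, c=M1/2=3/2, d=(M2−M1)/(6·1)=-1/2, b=Δ1−h1·(2M1+M2)/6=0
t_q=5/2 → seg 1, τ=1/2; S=-3+0·τ+3/2·τ²+-1/2·τ³=-43/16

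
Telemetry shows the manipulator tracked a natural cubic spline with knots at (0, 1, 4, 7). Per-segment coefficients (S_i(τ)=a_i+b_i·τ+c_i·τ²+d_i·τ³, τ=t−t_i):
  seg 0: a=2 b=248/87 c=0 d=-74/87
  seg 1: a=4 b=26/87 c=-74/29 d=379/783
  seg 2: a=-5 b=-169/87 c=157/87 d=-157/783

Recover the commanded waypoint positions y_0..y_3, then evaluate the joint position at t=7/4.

y_0=2 y_1=4 y_2=-5 y_3=0
S(7/4) = 5555/1856

y_0 = S_0(0) = a_0 = 2
y_1 = S_1(0) = a_1 = 4
y_2 = S_2(0) = a_2 = -5
y_3 = S_2(3) = 0
t_q=7/4 is in segment 1 (τ=3/4); S_1(τ)=5555/1856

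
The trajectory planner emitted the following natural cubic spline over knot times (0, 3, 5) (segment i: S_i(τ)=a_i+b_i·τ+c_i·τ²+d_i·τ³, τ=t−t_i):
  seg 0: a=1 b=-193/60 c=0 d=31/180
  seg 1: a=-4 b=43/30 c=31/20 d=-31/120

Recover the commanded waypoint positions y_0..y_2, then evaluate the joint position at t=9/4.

y_0=1 y_1=-4 y_2=3
S(9/4) = -5473/1280

y_0 = S_0(0) = a_0 = 1
y_1 = S_1(0) = a_1 = -4
y_2 = S_1(2) = 3
t_q=9/4 is in segment 0 (τ=9/4); S_0(τ)=-5473/1280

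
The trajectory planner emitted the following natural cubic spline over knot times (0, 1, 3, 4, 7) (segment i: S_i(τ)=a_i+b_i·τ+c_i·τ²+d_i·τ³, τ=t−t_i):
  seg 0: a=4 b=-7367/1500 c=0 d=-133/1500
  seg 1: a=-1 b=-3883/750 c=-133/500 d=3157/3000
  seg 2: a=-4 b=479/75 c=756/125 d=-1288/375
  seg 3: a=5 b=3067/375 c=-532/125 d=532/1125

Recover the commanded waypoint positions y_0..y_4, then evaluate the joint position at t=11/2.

y_0 = S_0(0) = a_0 = 4
y_1 = S_1(0) = a_1 = -1
y_2 = S_2(0) = a_2 = -4
y_3 = S_3(0) = a_3 = 5
y_4 = S_3(3) = 4
t_q=11/2 is in segment 3 (τ=3/2); S_3(τ)=1161/125

y_0=4 y_1=-1 y_2=-4 y_3=5 y_4=4
S(11/2) = 1161/125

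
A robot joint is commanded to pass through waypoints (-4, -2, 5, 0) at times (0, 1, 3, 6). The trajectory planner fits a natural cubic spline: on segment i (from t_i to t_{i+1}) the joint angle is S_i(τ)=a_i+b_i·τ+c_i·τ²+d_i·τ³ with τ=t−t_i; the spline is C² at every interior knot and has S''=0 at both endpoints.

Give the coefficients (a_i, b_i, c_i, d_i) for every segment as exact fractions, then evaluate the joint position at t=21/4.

Δ: Δ0=2, Δ1=7/2, Δ2=-5/3
row 1: diag=6, rhs=9; c'=1/3, d'=3/2
row 2: denom=10−2·1/3=28/3; d'=(-31−2·3/2)/(28/3)=-51/14
back: M2=-51/14
back: M1=3/2−1/3·-51/14=19/7
M: M0=0, M1=19/7, M2=-51/14, M3=0
seg 0: a=-4, c=M0/2=0, d=(M1−M0)/(6·1)=19/42, b=Δ0−h0·(2M0+M1)/6=65/42
seg 1: a=-2, c=M1/2=19/14, d=(M2−M1)/(6·2)=-89/168, b=Δ1−h1·(2M1+M2)/6=61/21
seg 2: a=5, c=M2/2=-51/28, d=(M3−M2)/(6·3)=17/84, b=Δ2−h2·(2M2+M3)/6=83/42
t_q=21/4 → seg 2, τ=9/4; S=5+83/42·τ+-51/28·τ²+17/84·τ³=4535/1792

  seg 0: a=-4 b=65/42 c=0 d=19/42
  seg 1: a=-2 b=61/21 c=19/14 d=-89/168
  seg 2: a=5 b=83/42 c=-51/28 d=17/84
S(21/4) = 4535/1792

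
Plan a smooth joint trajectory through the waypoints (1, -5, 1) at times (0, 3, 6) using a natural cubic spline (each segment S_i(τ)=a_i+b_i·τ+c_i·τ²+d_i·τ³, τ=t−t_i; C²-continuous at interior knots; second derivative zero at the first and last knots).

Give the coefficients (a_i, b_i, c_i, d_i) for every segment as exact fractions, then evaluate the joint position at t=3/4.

Δ: Δ0=-2, Δ1=2
row 1: diag=12, rhs=24; c'=1/4, d'=2
back: M1=2
M: M0=0, M1=2, M2=0
seg 0: a=1, c=M0/2=0, d=(M1−M0)/(6·3)=1/9, b=Δ0−h0·(2M0+M1)/6=-3
seg 1: a=-5, c=M1/2=1, d=(M2−M1)/(6·3)=-1/9, b=Δ1−h1·(2M1+M2)/6=0
t_q=3/4 → seg 0, τ=3/4; S=1+-3·τ+0·τ²+1/9·τ³=-77/64

  seg 0: a=1 b=-3 c=0 d=1/9
  seg 1: a=-5 b=0 c=1 d=-1/9
S(3/4) = -77/64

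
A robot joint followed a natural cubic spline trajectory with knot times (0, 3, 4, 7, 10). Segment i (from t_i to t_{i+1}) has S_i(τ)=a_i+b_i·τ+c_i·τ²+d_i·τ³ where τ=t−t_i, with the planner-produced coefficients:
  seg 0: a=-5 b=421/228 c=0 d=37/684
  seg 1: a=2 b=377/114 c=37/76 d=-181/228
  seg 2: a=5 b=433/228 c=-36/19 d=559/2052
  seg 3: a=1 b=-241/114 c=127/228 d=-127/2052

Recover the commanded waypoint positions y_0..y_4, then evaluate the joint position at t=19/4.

y_0 = S_0(0) = a_0 = -5
y_1 = S_1(0) = a_1 = 2
y_2 = S_2(0) = a_2 = 5
y_3 = S_3(0) = a_3 = 1
y_4 = S_3(3) = -2
t_q=19/4 is in segment 2 (τ=3/4); S_2(τ)=26623/4864

y_0=-5 y_1=2 y_2=5 y_3=1 y_4=-2
S(19/4) = 26623/4864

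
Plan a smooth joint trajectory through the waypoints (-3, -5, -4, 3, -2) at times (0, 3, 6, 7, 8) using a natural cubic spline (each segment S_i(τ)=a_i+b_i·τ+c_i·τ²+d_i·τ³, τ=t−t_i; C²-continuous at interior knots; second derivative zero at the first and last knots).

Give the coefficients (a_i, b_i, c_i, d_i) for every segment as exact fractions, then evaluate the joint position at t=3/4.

Δ: Δ0=-2/3, Δ1=1/3, Δ2=7, Δ3=-5
row 1: diag=12, rhs=6; c'=1/4, d'=1/2
row 2: denom=8−3·1/4=29/4; d'=(40−3·1/2)/(29/4)=154/29
row 3: denom=4−1·4/29=112/29; d'=(-72−1·154/29)/(112/29)=-1121/56
back: M3=-1121/56
back: M2=154/29−4/29·-1121/56=113/14
back: M1=1/2−1/4·113/14=-85/56
M: M0=0, M1=-85/56, M2=113/14, M3=-1121/56, M4=0
seg 0: a=-3, c=M0/2=0, d=(M1−M0)/(6·3)=-85/1008, b=Δ0−h0·(2M0+M1)/6=31/336
seg 1: a=-5, c=M1/2=-85/112, d=(M2−M1)/(6·3)=179/336, b=Δ1−h1·(2M1+M2)/6=-367/168
seg 2: a=-4, c=M2/2=113/28, d=(M3−M2)/(6·1)=-1573/336, b=Δ2−h2·(2M2+M3)/6=367/48
seg 3: a=3, c=M3/2=-1121/112, d=(M4−M3)/(6·1)=1121/336, b=Δ3−h3·(2M3+M4)/6=281/168
t_q=3/4 → seg 0, τ=3/4; S=-3+31/336·τ+0·τ²+-85/1008·τ³=-21263/7168

  seg 0: a=-3 b=31/336 c=0 d=-85/1008
  seg 1: a=-5 b=-367/168 c=-85/112 d=179/336
  seg 2: a=-4 b=367/48 c=113/28 d=-1573/336
  seg 3: a=3 b=281/168 c=-1121/112 d=1121/336
S(3/4) = -21263/7168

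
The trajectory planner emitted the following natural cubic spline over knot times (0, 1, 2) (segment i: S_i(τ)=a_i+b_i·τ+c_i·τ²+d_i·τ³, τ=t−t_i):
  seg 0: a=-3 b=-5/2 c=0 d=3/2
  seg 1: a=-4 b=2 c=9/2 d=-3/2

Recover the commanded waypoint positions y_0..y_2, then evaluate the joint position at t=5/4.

y_0=-3 y_1=-4 y_2=1
S(5/4) = -415/128

y_0 = S_0(0) = a_0 = -3
y_1 = S_1(0) = a_1 = -4
y_2 = S_1(1) = 1
t_q=5/4 is in segment 1 (τ=1/4); S_1(τ)=-415/128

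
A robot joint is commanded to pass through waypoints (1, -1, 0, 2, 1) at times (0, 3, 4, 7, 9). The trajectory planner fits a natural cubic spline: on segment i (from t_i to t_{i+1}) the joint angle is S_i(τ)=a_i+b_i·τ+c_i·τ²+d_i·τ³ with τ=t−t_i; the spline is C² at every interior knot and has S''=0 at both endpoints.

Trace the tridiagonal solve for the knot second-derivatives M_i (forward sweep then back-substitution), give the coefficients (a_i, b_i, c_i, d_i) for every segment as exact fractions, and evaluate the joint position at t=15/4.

  seg 0: a=1 b=-1453/1116 c=0 d=709/10044
  seg 1: a=-1 b=337/558 c=709/1116 d=-89/372
  seg 2: a=0 b=1291/1116 c=-23/279 d=-271/10044
  seg 3: a=2 b=-37/558 c=-121/372 d=121/2232
S(15/4) = -6919/23808

Δ: Δ0=-2/3, Δ1=1, Δ2=2/3, Δ3=-1/2
row 1: diag=8, rhs=10; c'=1/8, d'=5/4
row 2: denom=8−1·1/8=63/8; d'=(-2−1·5/4)/(63/8)=-26/63
row 3: denom=10−3·8/21=62/7; d'=(-7−3·-26/63)/(62/7)=-121/186
back: M3=-121/186
back: M2=-26/63−8/21·-121/186=-46/279
back: M1=5/4−1/8·-46/279=709/558
M: M0=0, M1=709/558, M2=-46/279, M3=-121/186, M4=0
seg 0: a=1, c=M0/2=0, d=(M1−M0)/(6·3)=709/10044, b=Δ0−h0·(2M0+M1)/6=-1453/1116
seg 1: a=-1, c=M1/2=709/1116, d=(M2−M1)/(6·1)=-89/372, b=Δ1−h1·(2M1+M2)/6=337/558
seg 2: a=0, c=M2/2=-23/279, d=(M3−M2)/(6·3)=-271/10044, b=Δ2−h2·(2M2+M3)/6=1291/1116
seg 3: a=2, c=M3/2=-121/372, d=(M4−M3)/(6·2)=121/2232, b=Δ3−h3·(2M3+M4)/6=-37/558
t_q=15/4 → seg 1, τ=3/4; S=-1+337/558·τ+709/1116·τ²+-89/372·τ³=-6919/23808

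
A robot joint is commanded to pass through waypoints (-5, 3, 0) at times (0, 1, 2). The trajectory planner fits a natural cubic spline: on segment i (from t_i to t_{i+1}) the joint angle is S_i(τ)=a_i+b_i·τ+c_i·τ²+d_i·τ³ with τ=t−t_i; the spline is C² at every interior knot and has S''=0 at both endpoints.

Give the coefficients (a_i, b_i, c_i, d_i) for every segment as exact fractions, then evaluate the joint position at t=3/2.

  seg 0: a=-5 b=43/4 c=0 d=-11/4
  seg 1: a=3 b=5/2 c=-33/4 d=11/4
S(3/2) = 81/32

Δ: Δ0=8, Δ1=-3
row 1: diag=4, rhs=-66; c'=1/4, d'=-33/2
back: M1=-33/2
M: M0=0, M1=-33/2, M2=0
seg 0: a=-5, c=M0/2=0, d=(M1−M0)/(6·1)=-11/4, b=Δ0−h0·(2M0+M1)/6=43/4
seg 1: a=3, c=M1/2=-33/4, d=(M2−M1)/(6·1)=11/4, b=Δ1−h1·(2M1+M2)/6=5/2
t_q=3/2 → seg 1, τ=1/2; S=3+5/2·τ+-33/4·τ²+11/4·τ³=81/32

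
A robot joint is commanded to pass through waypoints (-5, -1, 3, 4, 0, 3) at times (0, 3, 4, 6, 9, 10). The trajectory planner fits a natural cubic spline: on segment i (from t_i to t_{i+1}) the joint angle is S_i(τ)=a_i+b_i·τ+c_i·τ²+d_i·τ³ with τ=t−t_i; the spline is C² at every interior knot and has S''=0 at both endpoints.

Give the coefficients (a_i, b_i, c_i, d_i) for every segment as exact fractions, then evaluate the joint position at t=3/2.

  seg 0: a=-5 b=251/2054 c=0 d=7463/55458
  seg 1: a=-1 b=3857/1027 c=7463/6162 d=-5957/6162
  seg 2: a=3 b=20197/6162 c=-5204/3081 d=925/6162
  seg 3: a=4 b=-265/158 c=-2429/3081 d=16693/55458
  seg 4: a=0 b=1766/1027 c=3945/2054 d=-1315/2054
S(3/2) = -71685/16432

Δ: Δ0=4/3, Δ1=4, Δ2=1/2, Δ3=-4/3, Δ4=3
row 1: diag=8, rhs=16; c'=1/8, d'=2
row 2: denom=6−1·1/8=47/8; d'=(-21−1·2)/(47/8)=-184/47
row 3: denom=10−2·16/47=438/47; d'=(-11−2·-184/47)/(438/47)=-149/438
row 4: denom=8−3·47/146=1027/146; d'=(26−3·-149/438)/(1027/146)=3945/1027
back: M4=3945/1027
back: M3=-149/438−47/146·3945/1027=-4858/3081
back: M2=-184/47−16/47·-4858/3081=-10408/3081
back: M1=2−1/8·-10408/3081=7463/3081
M: M0=0, M1=7463/3081, M2=-10408/3081, M3=-4858/3081, M4=3945/1027, M5=0
seg 0: a=-5, c=M0/2=0, d=(M1−M0)/(6·3)=7463/55458, b=Δ0−h0·(2M0+M1)/6=251/2054
seg 1: a=-1, c=M1/2=7463/6162, d=(M2−M1)/(6·1)=-5957/6162, b=Δ1−h1·(2M1+M2)/6=3857/1027
seg 2: a=3, c=M2/2=-5204/3081, d=(M3−M2)/(6·2)=925/6162, b=Δ2−h2·(2M2+M3)/6=20197/6162
seg 3: a=4, c=M3/2=-2429/3081, d=(M4−M3)/(6·3)=16693/55458, b=Δ3−h3·(2M3+M4)/6=-265/158
seg 4: a=0, c=M4/2=3945/2054, d=(M5−M4)/(6·1)=-1315/2054, b=Δ4−h4·(2M4+M5)/6=1766/1027
t_q=3/2 → seg 0, τ=3/2; S=-5+251/2054·τ+0·τ²+7463/55458·τ³=-71685/16432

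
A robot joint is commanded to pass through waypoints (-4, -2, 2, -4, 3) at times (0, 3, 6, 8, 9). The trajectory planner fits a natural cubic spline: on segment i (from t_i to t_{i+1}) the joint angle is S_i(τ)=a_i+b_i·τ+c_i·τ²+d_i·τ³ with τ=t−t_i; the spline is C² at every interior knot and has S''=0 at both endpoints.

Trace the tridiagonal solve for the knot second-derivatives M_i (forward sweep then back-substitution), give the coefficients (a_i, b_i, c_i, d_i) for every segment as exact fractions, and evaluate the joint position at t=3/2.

Δ: Δ0=2/3, Δ1=4/3, Δ2=-3, Δ3=7
row 1: diag=12, rhs=4; c'=1/4, d'=1/3
row 2: denom=10−3·1/4=37/4; d'=(-26−3·1/3)/(37/4)=-108/37
row 3: denom=6−2·8/37=206/37; d'=(60−2·-108/37)/(206/37)=1218/103
back: M3=1218/103
back: M2=-108/37−8/37·1218/103=-564/103
back: M1=1/3−1/4·-564/103=526/309
M: M0=0, M1=526/309, M2=-564/103, M3=1218/103, M4=0
seg 0: a=-4, c=M0/2=0, d=(M1−M0)/(6·3)=263/2781, b=Δ0−h0·(2M0+M1)/6=-19/103
seg 1: a=-2, c=M1/2=263/309, d=(M2−M1)/(6·3)=-1109/2781, b=Δ1−h1·(2M1+M2)/6=244/103
seg 2: a=2, c=M2/2=-282/103, d=(M3−M2)/(6·2)=297/206, b=Δ2−h2·(2M2+M3)/6=-339/103
seg 3: a=-4, c=M3/2=609/103, d=(M4−M3)/(6·1)=-203/103, b=Δ3−h3·(2M3+M4)/6=315/103
t_q=3/2 → seg 0, τ=3/2; S=-4+-19/103·τ+0·τ²+263/2781·τ³=-3261/824

  seg 0: a=-4 b=-19/103 c=0 d=263/2781
  seg 1: a=-2 b=244/103 c=263/309 d=-1109/2781
  seg 2: a=2 b=-339/103 c=-282/103 d=297/206
  seg 3: a=-4 b=315/103 c=609/103 d=-203/103
S(3/2) = -3261/824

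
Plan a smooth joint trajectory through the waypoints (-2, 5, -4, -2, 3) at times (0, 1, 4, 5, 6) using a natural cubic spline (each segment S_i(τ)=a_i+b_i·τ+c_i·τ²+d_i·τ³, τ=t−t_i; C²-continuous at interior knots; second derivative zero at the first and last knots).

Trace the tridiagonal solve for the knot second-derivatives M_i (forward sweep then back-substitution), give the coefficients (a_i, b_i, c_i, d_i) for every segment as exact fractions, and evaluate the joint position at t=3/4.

  seg 0: a=-2 b=1845/212 c=0 d=-361/212
  seg 1: a=5 b=381/106 c=-1083/212 d=617/636
  seg 2: a=-4 b=-183/212 c=192/53 d=-161/212
  seg 3: a=-2 b=435/106 c=285/212 d=-95/212
S(3/4) = 51677/13568

Δ: Δ0=7, Δ1=-3, Δ2=2, Δ3=5
row 1: diag=8, rhs=-60; c'=3/8, d'=-15/2
row 2: denom=8−3·3/8=55/8; d'=(30−3·-15/2)/(55/8)=84/11
row 3: denom=4−1·8/55=212/55; d'=(18−1·84/11)/(212/55)=285/106
back: M3=285/106
back: M2=84/11−8/55·285/106=384/53
back: M1=-15/2−3/8·384/53=-1083/106
M: M0=0, M1=-1083/106, M2=384/53, M3=285/106, M4=0
seg 0: a=-2, c=M0/2=0, d=(M1−M0)/(6·1)=-361/212, b=Δ0−h0·(2M0+M1)/6=1845/212
seg 1: a=5, c=M1/2=-1083/212, d=(M2−M1)/(6·3)=617/636, b=Δ1−h1·(2M1+M2)/6=381/106
seg 2: a=-4, c=M2/2=192/53, d=(M3−M2)/(6·1)=-161/212, b=Δ2−h2·(2M2+M3)/6=-183/212
seg 3: a=-2, c=M3/2=285/212, d=(M4−M3)/(6·1)=-95/212, b=Δ3−h3·(2M3+M4)/6=435/106
t_q=3/4 → seg 0, τ=3/4; S=-2+1845/212·τ+0·τ²+-361/212·τ³=51677/13568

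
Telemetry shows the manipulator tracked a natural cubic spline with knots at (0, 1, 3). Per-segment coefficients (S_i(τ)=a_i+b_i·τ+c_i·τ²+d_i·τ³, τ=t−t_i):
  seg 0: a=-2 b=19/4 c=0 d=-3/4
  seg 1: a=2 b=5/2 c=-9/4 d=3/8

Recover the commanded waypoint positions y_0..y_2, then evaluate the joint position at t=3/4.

y_0=-2 y_1=2 y_2=1
S(3/4) = 319/256

y_0 = S_0(0) = a_0 = -2
y_1 = S_1(0) = a_1 = 2
y_2 = S_1(2) = 1
t_q=3/4 is in segment 0 (τ=3/4); S_0(τ)=319/256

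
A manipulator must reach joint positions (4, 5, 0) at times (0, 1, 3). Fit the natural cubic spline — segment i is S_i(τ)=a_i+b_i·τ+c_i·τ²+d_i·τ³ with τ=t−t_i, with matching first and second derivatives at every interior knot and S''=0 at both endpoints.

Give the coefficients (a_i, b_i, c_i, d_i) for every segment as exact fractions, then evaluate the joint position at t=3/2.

  seg 0: a=4 b=19/12 c=0 d=-7/12
  seg 1: a=5 b=-1/6 c=-7/4 d=7/24
S(3/2) = 289/64

Δ: Δ0=1, Δ1=-5/2
row 1: diag=6, rhs=-21; c'=1/3, d'=-7/2
back: M1=-7/2
M: M0=0, M1=-7/2, M2=0
seg 0: a=4, c=M0/2=0, d=(M1−M0)/(6·1)=-7/12, b=Δ0−h0·(2M0+M1)/6=19/12
seg 1: a=5, c=M1/2=-7/4, d=(M2−M1)/(6·2)=7/24, b=Δ1−h1·(2M1+M2)/6=-1/6
t_q=3/2 → seg 1, τ=1/2; S=5+-1/6·τ+-7/4·τ²+7/24·τ³=289/64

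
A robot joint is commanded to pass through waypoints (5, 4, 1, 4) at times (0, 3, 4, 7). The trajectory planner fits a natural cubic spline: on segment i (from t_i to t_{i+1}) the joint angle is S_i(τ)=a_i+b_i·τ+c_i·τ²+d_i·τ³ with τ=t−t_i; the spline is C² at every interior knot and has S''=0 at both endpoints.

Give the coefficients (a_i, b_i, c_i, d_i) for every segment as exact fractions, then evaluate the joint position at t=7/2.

Δ: Δ0=-1/3, Δ1=-3, Δ2=1
row 1: diag=8, rhs=-16; c'=1/8, d'=-2
row 2: denom=8−1·1/8=63/8; d'=(24−1·-2)/(63/8)=208/63
back: M2=208/63
back: M1=-2−1/8·208/63=-152/63
M: M0=0, M1=-152/63, M2=208/63, M3=0
seg 0: a=5, c=M0/2=0, d=(M1−M0)/(6·3)=-76/567, b=Δ0−h0·(2M0+M1)/6=55/63
seg 1: a=4, c=M1/2=-76/63, d=(M2−M1)/(6·1)=20/21, b=Δ1−h1·(2M1+M2)/6=-173/63
seg 2: a=1, c=M2/2=104/63, d=(M3−M2)/(6·3)=-104/567, b=Δ2−h2·(2M2+M3)/6=-145/63
t_q=7/2 → seg 1, τ=1/2; S=4+-173/63·τ+-76/63·τ²+20/21·τ³=22/9

  seg 0: a=5 b=55/63 c=0 d=-76/567
  seg 1: a=4 b=-173/63 c=-76/63 d=20/21
  seg 2: a=1 b=-145/63 c=104/63 d=-104/567
S(7/2) = 22/9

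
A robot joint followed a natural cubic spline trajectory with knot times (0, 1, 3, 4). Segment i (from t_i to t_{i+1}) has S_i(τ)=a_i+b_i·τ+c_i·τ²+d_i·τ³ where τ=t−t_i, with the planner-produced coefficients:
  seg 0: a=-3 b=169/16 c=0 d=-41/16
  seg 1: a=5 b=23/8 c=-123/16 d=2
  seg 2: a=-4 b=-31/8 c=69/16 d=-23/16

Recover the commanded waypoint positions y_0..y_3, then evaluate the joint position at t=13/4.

y_0 = S_0(0) = a_0 = -3
y_1 = S_1(0) = a_1 = 5
y_2 = S_2(0) = a_2 = -4
y_3 = S_2(1) = -5
t_q=13/4 is in segment 2 (τ=1/4); S_2(τ)=-4835/1024

y_0=-3 y_1=5 y_2=-4 y_3=-5
S(13/4) = -4835/1024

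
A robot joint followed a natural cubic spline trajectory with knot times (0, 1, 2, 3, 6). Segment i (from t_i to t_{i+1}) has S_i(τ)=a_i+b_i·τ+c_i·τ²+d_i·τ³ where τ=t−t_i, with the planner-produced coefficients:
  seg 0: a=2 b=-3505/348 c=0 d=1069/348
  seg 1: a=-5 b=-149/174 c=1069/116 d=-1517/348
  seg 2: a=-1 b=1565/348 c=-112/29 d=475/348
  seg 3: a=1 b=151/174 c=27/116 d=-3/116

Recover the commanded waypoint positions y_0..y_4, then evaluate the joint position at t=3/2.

y_0=2 y_1=-5 y_2=-1 y_3=1 y_4=5
S(3/2) = -3405/928

y_0 = S_0(0) = a_0 = 2
y_1 = S_1(0) = a_1 = -5
y_2 = S_2(0) = a_2 = -1
y_3 = S_3(0) = a_3 = 1
y_4 = S_3(3) = 5
t_q=3/2 is in segment 1 (τ=1/2); S_1(τ)=-3405/928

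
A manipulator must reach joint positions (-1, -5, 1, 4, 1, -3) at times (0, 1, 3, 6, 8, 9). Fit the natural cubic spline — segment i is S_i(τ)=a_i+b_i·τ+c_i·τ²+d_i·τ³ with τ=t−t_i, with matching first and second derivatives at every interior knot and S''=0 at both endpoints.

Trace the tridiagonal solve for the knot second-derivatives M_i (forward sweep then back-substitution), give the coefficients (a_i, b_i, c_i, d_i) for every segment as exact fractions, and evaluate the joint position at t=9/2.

  seg 0: a=-1 b=-7477/1406 c=0 d=1853/1406
  seg 1: a=-5 b=-959/703 c=5559/1406 d=-2491/2812
  seg 2: a=1 b=2686/703 c=-957/703 d=8/57
  seg 3: a=4 b=-392/703 c=-69/703 d=-1049/5624
  seg 4: a=1 b=-4483/1406 c=-3423/2812 d=1141/2812
S(9/2) = 613/148

Δ: Δ0=-4, Δ1=3, Δ2=1, Δ3=-3/2, Δ4=-4
row 1: diag=6, rhs=42; c'=1/3, d'=7
row 2: denom=10−2·1/3=28/3; d'=(-12−2·7)/(28/3)=-39/14
row 3: denom=10−3·9/28=253/28; d'=(-15−3·-39/14)/(253/28)=-186/253
row 4: denom=6−2·56/253=1406/253; d'=(-15−2·-186/253)/(1406/253)=-3423/1406
back: M4=-3423/1406
back: M3=-186/253−56/253·-3423/1406=-138/703
back: M2=-39/14−9/28·-138/703=-1914/703
back: M1=7−1/3·-1914/703=5559/703
M: M0=0, M1=5559/703, M2=-1914/703, M3=-138/703, M4=-3423/1406, M5=0
seg 0: a=-1, c=M0/2=0, d=(M1−M0)/(6·1)=1853/1406, b=Δ0−h0·(2M0+M1)/6=-7477/1406
seg 1: a=-5, c=M1/2=5559/1406, d=(M2−M1)/(6·2)=-2491/2812, b=Δ1−h1·(2M1+M2)/6=-959/703
seg 2: a=1, c=M2/2=-957/703, d=(M3−M2)/(6·3)=8/57, b=Δ2−h2·(2M2+M3)/6=2686/703
seg 3: a=4, c=M3/2=-69/703, d=(M4−M3)/(6·2)=-1049/5624, b=Δ3−h3·(2M3+M4)/6=-392/703
seg 4: a=1, c=M4/2=-3423/2812, d=(M5−M4)/(6·1)=1141/2812, b=Δ4−h4·(2M4+M5)/6=-4483/1406
t_q=9/2 → seg 2, τ=3/2; S=1+2686/703·τ+-957/703·τ²+8/57·τ³=613/148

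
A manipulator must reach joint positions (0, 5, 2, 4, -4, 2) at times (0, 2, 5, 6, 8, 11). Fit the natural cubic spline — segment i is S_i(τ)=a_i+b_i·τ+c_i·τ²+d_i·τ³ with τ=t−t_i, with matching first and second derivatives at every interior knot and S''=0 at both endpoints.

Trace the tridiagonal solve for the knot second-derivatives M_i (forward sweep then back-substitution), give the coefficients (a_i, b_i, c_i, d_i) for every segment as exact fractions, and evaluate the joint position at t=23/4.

  seg 0: a=0 b=1183/323 c=0 d=-751/2584
  seg 1: a=5 b=113/646 c=-2253/1292 d=1747/3876
  seg 2: a=2 b=143/76 c=747/323 d=-2835/1292
  seg 3: a=4 b=-49/646 c=-5517/1292 d=1491/1292
  seg 4: a=-4 b=-2137/646 c=3429/1292 d=-381/1292
S(23/4) = 313087/82688

Δ: Δ0=5/2, Δ1=-1, Δ2=2, Δ3=-4, Δ4=2
row 1: diag=10, rhs=-21; c'=3/10, d'=-21/10
row 2: denom=8−3·3/10=71/10; d'=(18−3·-21/10)/(71/10)=243/71
row 3: denom=6−1·10/71=416/71; d'=(-36−1·243/71)/(416/71)=-2799/416
row 4: denom=10−2·71/208=969/104; d'=(36−2·-2799/416)/(969/104)=3429/646
back: M4=3429/646
back: M3=-2799/416−71/208·3429/646=-5517/646
back: M2=243/71−10/71·-5517/646=1494/323
back: M1=-21/10−3/10·1494/323=-2253/646
M: M0=0, M1=-2253/646, M2=1494/323, M3=-5517/646, M4=3429/646, M5=0
seg 0: a=0, c=M0/2=0, d=(M1−M0)/(6·2)=-751/2584, b=Δ0−h0·(2M0+M1)/6=1183/323
seg 1: a=5, c=M1/2=-2253/1292, d=(M2−M1)/(6·3)=1747/3876, b=Δ1−h1·(2M1+M2)/6=113/646
seg 2: a=2, c=M2/2=747/323, d=(M3−M2)/(6·1)=-2835/1292, b=Δ2−h2·(2M2+M3)/6=143/76
seg 3: a=4, c=M3/2=-5517/1292, d=(M4−M3)/(6·2)=1491/1292, b=Δ3−h3·(2M3+M4)/6=-49/646
seg 4: a=-4, c=M4/2=3429/1292, d=(M5−M4)/(6·3)=-381/1292, b=Δ4−h4·(2M4+M5)/6=-2137/646
t_q=23/4 → seg 2, τ=3/4; S=2+143/76·τ+747/323·τ²+-2835/1292·τ³=313087/82688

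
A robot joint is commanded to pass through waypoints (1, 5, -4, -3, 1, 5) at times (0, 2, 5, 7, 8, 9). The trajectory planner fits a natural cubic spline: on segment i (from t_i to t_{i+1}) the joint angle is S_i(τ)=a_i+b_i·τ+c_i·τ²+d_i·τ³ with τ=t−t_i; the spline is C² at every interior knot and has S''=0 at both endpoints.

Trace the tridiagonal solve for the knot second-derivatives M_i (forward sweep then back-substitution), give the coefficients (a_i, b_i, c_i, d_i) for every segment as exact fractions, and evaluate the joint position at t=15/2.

  seg 0: a=1 b=6321/1933 c=0 d=-2455/7732
  seg 1: a=5 b=-1044/1933 c=-7365/3866 d=4195/11598
  seg 2: a=-4 b=-8523/3866 c=2610/1933 d=2/1933
  seg 3: a=-3 b=12405/3866 c=2622/1933 d=-2185/3866
  seg 4: a=1 b=8169/1933 c=-1311/3866 d=437/3866
S(15/2) = -34861/30928

Δ: Δ0=2, Δ1=-3, Δ2=1/2, Δ3=4, Δ4=4
row 1: diag=10, rhs=-30; c'=3/10, d'=-3
row 2: denom=10−3·3/10=91/10; d'=(21−3·-3)/(91/10)=300/91
row 3: denom=6−2·20/91=506/91; d'=(21−2·300/91)/(506/91)=57/22
row 4: denom=4−1·91/506=1933/506; d'=(0−1·57/22)/(1933/506)=-1311/1933
back: M4=-1311/1933
back: M3=57/22−91/506·-1311/1933=5244/1933
back: M2=300/91−20/91·5244/1933=5220/1933
back: M1=-3−3/10·5220/1933=-7365/1933
M: M0=0, M1=-7365/1933, M2=5220/1933, M3=5244/1933, M4=-1311/1933, M5=0
seg 0: a=1, c=M0/2=0, d=(M1−M0)/(6·2)=-2455/7732, b=Δ0−h0·(2M0+M1)/6=6321/1933
seg 1: a=5, c=M1/2=-7365/3866, d=(M2−M1)/(6·3)=4195/11598, b=Δ1−h1·(2M1+M2)/6=-1044/1933
seg 2: a=-4, c=M2/2=2610/1933, d=(M3−M2)/(6·2)=2/1933, b=Δ2−h2·(2M2+M3)/6=-8523/3866
seg 3: a=-3, c=M3/2=2622/1933, d=(M4−M3)/(6·1)=-2185/3866, b=Δ3−h3·(2M3+M4)/6=12405/3866
seg 4: a=1, c=M4/2=-1311/3866, d=(M5−M4)/(6·1)=437/3866, b=Δ4−h4·(2M4+M5)/6=8169/1933
t_q=15/2 → seg 3, τ=1/2; S=-3+12405/3866·τ+2622/1933·τ²+-2185/3866·τ³=-34861/30928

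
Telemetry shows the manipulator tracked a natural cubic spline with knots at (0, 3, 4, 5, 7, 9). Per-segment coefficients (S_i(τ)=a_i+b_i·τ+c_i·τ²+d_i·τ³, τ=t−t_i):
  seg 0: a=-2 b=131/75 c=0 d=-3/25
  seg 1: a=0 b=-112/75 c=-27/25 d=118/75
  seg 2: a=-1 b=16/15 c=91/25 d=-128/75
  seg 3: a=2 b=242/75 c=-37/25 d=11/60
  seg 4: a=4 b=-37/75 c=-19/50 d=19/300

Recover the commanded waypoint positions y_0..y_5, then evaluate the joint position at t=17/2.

y_0=-2 y_1=0 y_2=-1 y_3=2 y_4=4 y_5=2
S(17/2) = 419/160

y_0 = S_0(0) = a_0 = -2
y_1 = S_1(0) = a_1 = 0
y_2 = S_2(0) = a_2 = -1
y_3 = S_3(0) = a_3 = 2
y_4 = S_4(0) = a_4 = 4
y_5 = S_4(2) = 2
t_q=17/2 is in segment 4 (τ=3/2); S_4(τ)=419/160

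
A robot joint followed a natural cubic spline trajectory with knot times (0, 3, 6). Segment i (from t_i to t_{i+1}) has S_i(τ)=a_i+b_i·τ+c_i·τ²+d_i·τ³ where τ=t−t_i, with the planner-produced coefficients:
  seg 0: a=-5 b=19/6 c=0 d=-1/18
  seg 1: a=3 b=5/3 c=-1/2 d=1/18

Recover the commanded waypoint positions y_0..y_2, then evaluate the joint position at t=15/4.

y_0 = S_0(0) = a_0 = -5
y_1 = S_1(0) = a_1 = 3
y_2 = S_1(3) = 5
t_q=15/4 is in segment 1 (τ=3/4); S_1(τ)=511/128

y_0=-5 y_1=3 y_2=5
S(15/4) = 511/128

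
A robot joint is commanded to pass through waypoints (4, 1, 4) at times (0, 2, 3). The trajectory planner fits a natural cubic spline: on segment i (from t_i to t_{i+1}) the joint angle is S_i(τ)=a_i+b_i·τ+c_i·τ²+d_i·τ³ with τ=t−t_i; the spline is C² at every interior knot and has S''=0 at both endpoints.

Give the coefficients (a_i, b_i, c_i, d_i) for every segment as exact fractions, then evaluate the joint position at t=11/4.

  seg 0: a=4 b=-3 c=0 d=3/8
  seg 1: a=1 b=3/2 c=9/4 d=-3/4
S(11/4) = 787/256

Δ: Δ0=-3/2, Δ1=3
row 1: diag=6, rhs=27; c'=1/6, d'=9/2
back: M1=9/2
M: M0=0, M1=9/2, M2=0
seg 0: a=4, c=M0/2=0, d=(M1−M0)/(6·2)=3/8, b=Δ0−h0·(2M0+M1)/6=-3
seg 1: a=1, c=M1/2=9/4, d=(M2−M1)/(6·1)=-3/4, b=Δ1−h1·(2M1+M2)/6=3/2
t_q=11/4 → seg 1, τ=3/4; S=1+3/2·τ+9/4·τ²+-3/4·τ³=787/256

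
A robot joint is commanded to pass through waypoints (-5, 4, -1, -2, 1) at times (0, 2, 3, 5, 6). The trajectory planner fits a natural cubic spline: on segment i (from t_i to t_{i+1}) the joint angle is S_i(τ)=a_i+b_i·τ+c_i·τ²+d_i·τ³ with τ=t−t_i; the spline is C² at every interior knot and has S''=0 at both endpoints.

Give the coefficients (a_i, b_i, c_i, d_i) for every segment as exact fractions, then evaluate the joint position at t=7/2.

  seg 0: a=-5 b=495/62 c=0 d=-27/31
  seg 1: a=4 b=-153/62 c=-162/31 d=167/62
  seg 2: a=-1 b=-150/31 c=177/62 d=-85/248
  seg 3: a=-2 b=153/62 c=99/124 d=-33/124
S(7/2) = -5453/1984

Δ: Δ0=9/2, Δ1=-5, Δ2=-1/2, Δ3=3
row 1: diag=6, rhs=-57; c'=1/6, d'=-19/2
row 2: denom=6−1·1/6=35/6; d'=(27−1·-19/2)/(35/6)=219/35
row 3: denom=6−2·12/35=186/35; d'=(21−2·219/35)/(186/35)=99/62
back: M3=99/62
back: M2=219/35−12/35·99/62=177/31
back: M1=-19/2−1/6·177/31=-324/31
M: M0=0, M1=-324/31, M2=177/31, M3=99/62, M4=0
seg 0: a=-5, c=M0/2=0, d=(M1−M0)/(6·2)=-27/31, b=Δ0−h0·(2M0+M1)/6=495/62
seg 1: a=4, c=M1/2=-162/31, d=(M2−M1)/(6·1)=167/62, b=Δ1−h1·(2M1+M2)/6=-153/62
seg 2: a=-1, c=M2/2=177/62, d=(M3−M2)/(6·2)=-85/248, b=Δ2−h2·(2M2+M3)/6=-150/31
seg 3: a=-2, c=M3/2=99/124, d=(M4−M3)/(6·1)=-33/124, b=Δ3−h3·(2M3+M4)/6=153/62
t_q=7/2 → seg 2, τ=1/2; S=-1+-150/31·τ+177/62·τ²+-85/248·τ³=-5453/1984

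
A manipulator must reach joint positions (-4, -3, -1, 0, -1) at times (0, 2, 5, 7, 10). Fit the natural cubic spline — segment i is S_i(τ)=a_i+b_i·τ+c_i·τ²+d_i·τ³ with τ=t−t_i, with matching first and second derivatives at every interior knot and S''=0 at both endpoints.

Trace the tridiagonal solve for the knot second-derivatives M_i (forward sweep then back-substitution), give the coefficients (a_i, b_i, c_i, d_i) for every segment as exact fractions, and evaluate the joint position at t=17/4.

Δ: Δ0=1/2, Δ1=2/3, Δ2=1/2, Δ3=-1/3
row 1: diag=10, rhs=1; c'=3/10, d'=1/10
row 2: denom=10−3·3/10=91/10; d'=(-1−3·1/10)/(91/10)=-1/7
row 3: denom=10−2·20/91=870/91; d'=(-5−2·-1/7)/(870/91)=-143/290
back: M3=-143/290
back: M2=-1/7−20/91·-143/290=-1/29
back: M1=1/10−3/10·-1/29=16/145
M: M0=0, M1=16/145, M2=-1/29, M3=-143/290, M4=0
seg 0: a=-4, c=M0/2=0, d=(M1−M0)/(6·2)=4/435, b=Δ0−h0·(2M0+M1)/6=403/870
seg 1: a=-3, c=M1/2=8/145, d=(M2−M1)/(6·3)=-7/870, b=Δ1−h1·(2M1+M2)/6=499/870
seg 2: a=-1, c=M2/2=-1/58, d=(M3−M2)/(6·2)=-133/3480, b=Δ2−h2·(2M2+M3)/6=299/435
seg 3: a=0, c=M3/2=-143/580, d=(M4−M3)/(6·3)=143/5220, b=Δ3−h3·(2M3+M4)/6=139/870
t_q=17/4 → seg 1, τ=9/4; S=-3+499/870·τ+8/145·τ²+-7/870·τ³=-5649/3712

  seg 0: a=-4 b=403/870 c=0 d=4/435
  seg 1: a=-3 b=499/870 c=8/145 d=-7/870
  seg 2: a=-1 b=299/435 c=-1/58 d=-133/3480
  seg 3: a=0 b=139/870 c=-143/580 d=143/5220
S(17/4) = -5649/3712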